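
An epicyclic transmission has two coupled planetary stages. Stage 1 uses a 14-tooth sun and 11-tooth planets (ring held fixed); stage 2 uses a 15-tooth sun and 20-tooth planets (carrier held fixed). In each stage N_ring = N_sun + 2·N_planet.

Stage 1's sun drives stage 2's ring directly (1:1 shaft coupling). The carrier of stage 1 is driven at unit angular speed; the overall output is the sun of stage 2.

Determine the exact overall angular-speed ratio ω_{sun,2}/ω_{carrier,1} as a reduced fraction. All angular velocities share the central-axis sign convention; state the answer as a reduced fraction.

Stage 1: N_ring = 14 + 2·11 = 36
Stage 1: 14(ω_s−ω_c) = −36(ω_r−ω_c),  ω_r=0, ω_c=1
Stage 1: ω_s = 1 − (36/14)(0−1) = 25/7
  ⇒ ω_s¹/ω_c¹ = 25/7
Stage 2: N_ring = 15 + 2·20 = 55
Stage 2: 15(ω_s−ω_c) = −55(ω_r−ω_c),  ω_c=0, ω_r=1
Stage 2: ω_s = 0 − (55/15)(1−0) = -11/3
  ⇒ ω_s²/ω_r² = -11/3
Coupling ω_r² = ω_s¹ ⇒ overall = 25/7 × -11/3 = -275/21

-275/21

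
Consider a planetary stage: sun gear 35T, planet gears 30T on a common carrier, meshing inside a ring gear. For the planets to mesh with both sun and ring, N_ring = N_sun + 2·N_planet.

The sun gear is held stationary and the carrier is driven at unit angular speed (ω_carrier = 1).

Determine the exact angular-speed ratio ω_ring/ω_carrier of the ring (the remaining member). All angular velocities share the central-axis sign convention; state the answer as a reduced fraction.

26/19

N_ring = 35 + 2·30 = 95
35(ω_s−ω_c) = −95(ω_r−ω_c),  ω_s=0, ω_c=1
ω_r = 1 − (35/95)(0−1) = 26/19
ω_r/ω_c = 26/19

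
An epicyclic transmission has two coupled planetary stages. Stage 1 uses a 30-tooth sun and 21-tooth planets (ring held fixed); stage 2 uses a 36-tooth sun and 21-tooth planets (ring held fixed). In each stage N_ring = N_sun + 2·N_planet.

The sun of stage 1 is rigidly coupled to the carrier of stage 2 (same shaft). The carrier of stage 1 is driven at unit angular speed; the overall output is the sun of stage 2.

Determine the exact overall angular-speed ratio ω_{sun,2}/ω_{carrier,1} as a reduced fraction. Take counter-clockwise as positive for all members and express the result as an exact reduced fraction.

323/30

Stage 1: N_ring = 30 + 2·21 = 72
Stage 1: 30(ω_s−ω_c) = −72(ω_r−ω_c),  ω_r=0, ω_c=1
Stage 1: ω_s = 1 − (72/30)(0−1) = 17/5
  ⇒ ω_s¹/ω_c¹ = 17/5
Stage 2: N_ring = 36 + 2·21 = 78
Stage 2: 36(ω_s−ω_c) = −78(ω_r−ω_c),  ω_r=0, ω_c=1
Stage 2: ω_s = 1 − (78/36)(0−1) = 19/6
  ⇒ ω_s²/ω_c² = 19/6
Coupling ω_c² = ω_s¹ ⇒ overall = 17/5 × 19/6 = 323/30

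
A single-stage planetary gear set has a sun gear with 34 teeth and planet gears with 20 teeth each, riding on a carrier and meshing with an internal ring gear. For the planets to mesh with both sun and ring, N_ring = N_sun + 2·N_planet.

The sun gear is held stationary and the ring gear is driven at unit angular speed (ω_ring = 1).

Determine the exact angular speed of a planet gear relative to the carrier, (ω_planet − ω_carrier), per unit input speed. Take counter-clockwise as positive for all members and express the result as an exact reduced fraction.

N_ring = 34 + 2·20 = 74
34(ω_s−ω_c) = −74(ω_r−ω_c),  ω_s=0, ω_r=1
34(0−ω_c) = −74(1−ω_c)  ⇒  108ω_c = 74  ⇒  ω_c = 37/54
sun–planet: 34·(0−37/54) = −20·(ω_p−ω_c)  ⇒  ω_p−ω_c = −(34/20)·(-37/54) = 629/540

629/540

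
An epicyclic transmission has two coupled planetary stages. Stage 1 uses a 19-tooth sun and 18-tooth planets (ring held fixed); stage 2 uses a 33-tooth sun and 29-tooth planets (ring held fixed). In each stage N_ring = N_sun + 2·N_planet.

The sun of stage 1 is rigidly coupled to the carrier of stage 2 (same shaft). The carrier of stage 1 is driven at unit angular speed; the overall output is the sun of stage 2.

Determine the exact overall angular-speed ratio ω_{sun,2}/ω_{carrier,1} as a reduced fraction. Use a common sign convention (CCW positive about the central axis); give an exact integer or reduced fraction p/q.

9176/627

Stage 1: N_ring = 19 + 2·18 = 55
Stage 1: 19(ω_s−ω_c) = −55(ω_r−ω_c),  ω_r=0, ω_c=1
Stage 1: ω_s = 1 − (55/19)(0−1) = 74/19
  ⇒ ω_s¹/ω_c¹ = 74/19
Stage 2: N_ring = 33 + 2·29 = 91
Stage 2: 33(ω_s−ω_c) = −91(ω_r−ω_c),  ω_r=0, ω_c=1
Stage 2: ω_s = 1 − (91/33)(0−1) = 124/33
  ⇒ ω_s²/ω_c² = 124/33
Coupling ω_c² = ω_s¹ ⇒ overall = 74/19 × 124/33 = 9176/627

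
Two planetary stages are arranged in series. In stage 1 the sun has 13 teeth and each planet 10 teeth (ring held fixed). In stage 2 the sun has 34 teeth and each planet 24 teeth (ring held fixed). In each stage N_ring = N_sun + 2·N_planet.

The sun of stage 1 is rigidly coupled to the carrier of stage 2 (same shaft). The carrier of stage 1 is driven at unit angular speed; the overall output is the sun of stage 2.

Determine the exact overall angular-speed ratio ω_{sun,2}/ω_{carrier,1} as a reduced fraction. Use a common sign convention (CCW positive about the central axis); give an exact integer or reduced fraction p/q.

2668/221

Stage 1: N_ring = 13 + 2·10 = 33
Stage 1: 13(ω_s−ω_c) = −33(ω_r−ω_c),  ω_r=0, ω_c=1
Stage 1: ω_s = 1 − (33/13)(0−1) = 46/13
  ⇒ ω_s¹/ω_c¹ = 46/13
Stage 2: N_ring = 34 + 2·24 = 82
Stage 2: 34(ω_s−ω_c) = −82(ω_r−ω_c),  ω_r=0, ω_c=1
Stage 2: ω_s = 1 − (82/34)(0−1) = 58/17
  ⇒ ω_s²/ω_c² = 58/17
Coupling ω_c² = ω_s¹ ⇒ overall = 46/13 × 58/17 = 2668/221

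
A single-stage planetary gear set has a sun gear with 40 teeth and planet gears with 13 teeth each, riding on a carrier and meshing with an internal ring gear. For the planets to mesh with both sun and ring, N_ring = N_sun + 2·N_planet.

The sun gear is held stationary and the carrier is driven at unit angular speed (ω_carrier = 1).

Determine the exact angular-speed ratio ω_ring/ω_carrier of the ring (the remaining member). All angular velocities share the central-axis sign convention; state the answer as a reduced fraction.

53/33

N_ring = 40 + 2·13 = 66
40(ω_s−ω_c) = −66(ω_r−ω_c),  ω_s=0, ω_c=1
ω_r = 1 − (40/66)(0−1) = 53/33
ω_r/ω_c = 53/33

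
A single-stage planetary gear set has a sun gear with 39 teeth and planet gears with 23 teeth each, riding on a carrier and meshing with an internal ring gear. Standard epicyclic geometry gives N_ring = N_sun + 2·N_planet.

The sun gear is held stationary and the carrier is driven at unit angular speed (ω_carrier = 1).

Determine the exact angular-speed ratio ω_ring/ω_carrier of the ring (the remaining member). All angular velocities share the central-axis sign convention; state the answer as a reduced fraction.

N_ring = 39 + 2·23 = 85
39(ω_s−ω_c) = −85(ω_r−ω_c),  ω_s=0, ω_c=1
ω_r = 1 − (39/85)(0−1) = 124/85
ω_r/ω_c = 124/85

124/85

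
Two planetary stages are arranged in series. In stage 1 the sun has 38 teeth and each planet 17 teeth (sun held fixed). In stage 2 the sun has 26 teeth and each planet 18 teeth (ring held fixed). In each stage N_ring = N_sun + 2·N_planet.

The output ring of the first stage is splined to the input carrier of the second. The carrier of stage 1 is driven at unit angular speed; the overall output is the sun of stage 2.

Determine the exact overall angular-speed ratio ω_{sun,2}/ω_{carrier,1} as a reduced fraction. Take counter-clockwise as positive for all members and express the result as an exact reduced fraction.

605/117

Stage 1: N_ring = 38 + 2·17 = 72
Stage 1: 38(ω_s−ω_c) = −72(ω_r−ω_c),  ω_s=0, ω_c=1
Stage 1: ω_r = 1 − (38/72)(0−1) = 55/36
  ⇒ ω_r¹/ω_c¹ = 55/36
Stage 2: N_ring = 26 + 2·18 = 62
Stage 2: 26(ω_s−ω_c) = −62(ω_r−ω_c),  ω_r=0, ω_c=1
Stage 2: ω_s = 1 − (62/26)(0−1) = 44/13
  ⇒ ω_s²/ω_c² = 44/13
Coupling ω_c² = ω_r¹ ⇒ overall = 55/36 × 44/13 = 605/117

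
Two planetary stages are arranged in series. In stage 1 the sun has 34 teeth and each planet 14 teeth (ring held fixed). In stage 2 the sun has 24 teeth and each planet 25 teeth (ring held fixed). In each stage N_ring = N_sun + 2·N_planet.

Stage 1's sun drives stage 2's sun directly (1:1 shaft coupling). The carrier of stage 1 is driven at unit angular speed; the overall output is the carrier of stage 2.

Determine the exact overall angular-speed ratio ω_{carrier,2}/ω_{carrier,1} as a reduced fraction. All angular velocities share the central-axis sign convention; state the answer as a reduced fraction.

Stage 1: N_ring = 34 + 2·14 = 62
Stage 1: 34(ω_s−ω_c) = −62(ω_r−ω_c),  ω_r=0, ω_c=1
Stage 1: ω_s = 1 − (62/34)(0−1) = 48/17
  ⇒ ω_s¹/ω_c¹ = 48/17
Stage 2: N_ring = 24 + 2·25 = 74
Stage 2: 24(ω_s−ω_c) = −74(ω_r−ω_c),  ω_r=0, ω_s=1
Stage 2: 24(1−ω_c) = −74(0−ω_c)  ⇒  98ω_c = 24  ⇒  ω_c = 12/49
  ⇒ ω_c²/ω_s² = 12/49
Coupling ω_s² = ω_s¹ ⇒ overall = 48/17 × 12/49 = 576/833

576/833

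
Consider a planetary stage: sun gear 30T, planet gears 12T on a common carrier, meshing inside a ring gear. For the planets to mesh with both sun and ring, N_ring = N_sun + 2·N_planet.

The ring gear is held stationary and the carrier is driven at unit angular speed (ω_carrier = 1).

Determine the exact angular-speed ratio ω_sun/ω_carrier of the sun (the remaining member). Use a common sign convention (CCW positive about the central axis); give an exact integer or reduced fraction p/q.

14/5

N_ring = 30 + 2·12 = 54
30(ω_s−ω_c) = −54(ω_r−ω_c),  ω_r=0, ω_c=1
ω_s = 1 − (54/30)(0−1) = 14/5
ω_s/ω_c = 14/5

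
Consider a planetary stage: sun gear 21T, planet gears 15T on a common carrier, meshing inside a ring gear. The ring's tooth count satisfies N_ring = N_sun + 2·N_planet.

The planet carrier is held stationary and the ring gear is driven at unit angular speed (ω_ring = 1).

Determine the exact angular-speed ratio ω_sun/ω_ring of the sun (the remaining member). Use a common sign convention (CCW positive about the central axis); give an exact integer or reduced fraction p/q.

N_ring = 21 + 2·15 = 51
21(ω_s−ω_c) = −51(ω_r−ω_c),  ω_c=0, ω_r=1
ω_s = 0 − (51/21)(1−0) = -17/7
ω_s/ω_r = -17/7

-17/7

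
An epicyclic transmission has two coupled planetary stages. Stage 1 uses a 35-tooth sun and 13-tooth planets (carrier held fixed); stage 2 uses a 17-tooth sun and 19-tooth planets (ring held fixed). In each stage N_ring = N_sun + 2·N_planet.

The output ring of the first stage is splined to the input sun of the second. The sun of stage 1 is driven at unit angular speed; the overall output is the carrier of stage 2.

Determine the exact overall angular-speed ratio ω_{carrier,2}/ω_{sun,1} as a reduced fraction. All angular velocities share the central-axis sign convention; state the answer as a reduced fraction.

-595/4392

Stage 1: N_ring = 35 + 2·13 = 61
Stage 1: 35(ω_s−ω_c) = −61(ω_r−ω_c),  ω_c=0, ω_s=1
Stage 1: ω_r = 0 − (35/61)(1−0) = -35/61
  ⇒ ω_r¹/ω_s¹ = -35/61
Stage 2: N_ring = 17 + 2·19 = 55
Stage 2: 17(ω_s−ω_c) = −55(ω_r−ω_c),  ω_r=0, ω_s=1
Stage 2: 17(1−ω_c) = −55(0−ω_c)  ⇒  72ω_c = 17  ⇒  ω_c = 17/72
  ⇒ ω_c²/ω_s² = 17/72
Coupling ω_s² = ω_r¹ ⇒ overall = -35/61 × 17/72 = -595/4392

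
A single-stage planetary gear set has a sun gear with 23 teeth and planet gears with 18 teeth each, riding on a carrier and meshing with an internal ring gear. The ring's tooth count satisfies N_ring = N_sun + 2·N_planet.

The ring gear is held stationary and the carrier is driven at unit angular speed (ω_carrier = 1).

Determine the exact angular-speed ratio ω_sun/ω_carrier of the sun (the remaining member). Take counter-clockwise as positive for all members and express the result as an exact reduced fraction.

N_ring = 23 + 2·18 = 59
23(ω_s−ω_c) = −59(ω_r−ω_c),  ω_r=0, ω_c=1
ω_s = 1 − (59/23)(0−1) = 82/23
ω_s/ω_c = 82/23

82/23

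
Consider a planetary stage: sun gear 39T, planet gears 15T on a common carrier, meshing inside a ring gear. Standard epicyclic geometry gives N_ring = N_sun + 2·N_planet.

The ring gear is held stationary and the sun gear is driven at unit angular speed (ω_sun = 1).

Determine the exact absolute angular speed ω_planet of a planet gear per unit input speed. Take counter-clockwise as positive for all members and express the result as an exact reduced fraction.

N_ring = 39 + 2·15 = 69
39(ω_s−ω_c) = −69(ω_r−ω_c),  ω_r=0, ω_s=1
39(1−ω_c) = −69(0−ω_c)  ⇒  108ω_c = 39  ⇒  ω_c = 13/36
sun–planet: 39·(1−13/36) = −15·(ω_p−ω_c)  ⇒  ω_p−ω_c = −(39/15)·(23/36) = -299/180
ω_p = 13/36 − 299/180 = -13/10

-13/10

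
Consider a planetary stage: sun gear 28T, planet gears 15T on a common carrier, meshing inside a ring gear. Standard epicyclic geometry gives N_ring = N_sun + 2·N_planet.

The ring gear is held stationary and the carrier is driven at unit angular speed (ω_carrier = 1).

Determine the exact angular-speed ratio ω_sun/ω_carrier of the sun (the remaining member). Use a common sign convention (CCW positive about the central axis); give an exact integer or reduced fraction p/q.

N_ring = 28 + 2·15 = 58
28(ω_s−ω_c) = −58(ω_r−ω_c),  ω_r=0, ω_c=1
ω_s = 1 − (58/28)(0−1) = 43/14
ω_s/ω_c = 43/14

43/14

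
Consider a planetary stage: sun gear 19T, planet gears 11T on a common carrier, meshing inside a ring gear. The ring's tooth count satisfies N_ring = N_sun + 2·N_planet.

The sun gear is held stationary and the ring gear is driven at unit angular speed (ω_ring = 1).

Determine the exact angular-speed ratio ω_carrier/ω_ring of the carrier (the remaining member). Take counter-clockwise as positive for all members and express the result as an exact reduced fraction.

41/60

N_ring = 19 + 2·11 = 41
19(ω_s−ω_c) = −41(ω_r−ω_c),  ω_s=0, ω_r=1
19(0−ω_c) = −41(1−ω_c)  ⇒  60ω_c = 41  ⇒  ω_c = 41/60
ω_c/ω_r = 41/60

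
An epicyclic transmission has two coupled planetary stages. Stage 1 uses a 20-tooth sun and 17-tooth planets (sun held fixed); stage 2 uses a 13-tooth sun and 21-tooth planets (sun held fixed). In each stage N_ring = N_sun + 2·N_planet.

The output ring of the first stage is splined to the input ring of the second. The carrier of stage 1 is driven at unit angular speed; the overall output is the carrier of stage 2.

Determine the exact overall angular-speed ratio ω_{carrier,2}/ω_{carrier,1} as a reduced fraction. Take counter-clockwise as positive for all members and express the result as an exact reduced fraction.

Stage 1: N_ring = 20 + 2·17 = 54
Stage 1: 20(ω_s−ω_c) = −54(ω_r−ω_c),  ω_s=0, ω_c=1
Stage 1: ω_r = 1 − (20/54)(0−1) = 37/27
  ⇒ ω_r¹/ω_c¹ = 37/27
Stage 2: N_ring = 13 + 2·21 = 55
Stage 2: 13(ω_s−ω_c) = −55(ω_r−ω_c),  ω_s=0, ω_r=1
Stage 2: 13(0−ω_c) = −55(1−ω_c)  ⇒  68ω_c = 55  ⇒  ω_c = 55/68
  ⇒ ω_c²/ω_r² = 55/68
Coupling ω_r² = ω_r¹ ⇒ overall = 37/27 × 55/68 = 2035/1836

2035/1836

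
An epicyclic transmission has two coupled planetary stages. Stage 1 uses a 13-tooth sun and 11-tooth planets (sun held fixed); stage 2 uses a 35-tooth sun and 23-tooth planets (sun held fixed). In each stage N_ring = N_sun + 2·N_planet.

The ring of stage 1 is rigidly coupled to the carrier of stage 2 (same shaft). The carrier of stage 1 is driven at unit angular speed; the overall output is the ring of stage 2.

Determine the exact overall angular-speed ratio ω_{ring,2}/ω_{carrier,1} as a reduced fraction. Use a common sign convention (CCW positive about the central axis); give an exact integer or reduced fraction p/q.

1856/945

Stage 1: N_ring = 13 + 2·11 = 35
Stage 1: 13(ω_s−ω_c) = −35(ω_r−ω_c),  ω_s=0, ω_c=1
Stage 1: ω_r = 1 − (13/35)(0−1) = 48/35
  ⇒ ω_r¹/ω_c¹ = 48/35
Stage 2: N_ring = 35 + 2·23 = 81
Stage 2: 35(ω_s−ω_c) = −81(ω_r−ω_c),  ω_s=0, ω_c=1
Stage 2: ω_r = 1 − (35/81)(0−1) = 116/81
  ⇒ ω_r²/ω_c² = 116/81
Coupling ω_c² = ω_r¹ ⇒ overall = 48/35 × 116/81 = 1856/945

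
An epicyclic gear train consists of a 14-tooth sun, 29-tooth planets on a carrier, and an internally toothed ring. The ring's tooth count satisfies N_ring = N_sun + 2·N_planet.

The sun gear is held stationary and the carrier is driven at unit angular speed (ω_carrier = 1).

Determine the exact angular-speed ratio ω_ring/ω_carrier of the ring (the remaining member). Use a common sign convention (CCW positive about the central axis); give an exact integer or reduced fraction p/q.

N_ring = 14 + 2·29 = 72
14(ω_s−ω_c) = −72(ω_r−ω_c),  ω_s=0, ω_c=1
ω_r = 1 − (14/72)(0−1) = 43/36
ω_r/ω_c = 43/36

43/36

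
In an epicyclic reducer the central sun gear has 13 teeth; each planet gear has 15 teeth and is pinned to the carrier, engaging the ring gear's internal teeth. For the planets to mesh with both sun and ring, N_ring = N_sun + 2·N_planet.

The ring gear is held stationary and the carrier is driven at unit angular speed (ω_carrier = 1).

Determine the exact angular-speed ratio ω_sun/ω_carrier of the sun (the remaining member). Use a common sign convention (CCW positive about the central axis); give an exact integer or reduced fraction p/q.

N_ring = 13 + 2·15 = 43
13(ω_s−ω_c) = −43(ω_r−ω_c),  ω_r=0, ω_c=1
ω_s = 1 − (43/13)(0−1) = 56/13
ω_s/ω_c = 56/13

56/13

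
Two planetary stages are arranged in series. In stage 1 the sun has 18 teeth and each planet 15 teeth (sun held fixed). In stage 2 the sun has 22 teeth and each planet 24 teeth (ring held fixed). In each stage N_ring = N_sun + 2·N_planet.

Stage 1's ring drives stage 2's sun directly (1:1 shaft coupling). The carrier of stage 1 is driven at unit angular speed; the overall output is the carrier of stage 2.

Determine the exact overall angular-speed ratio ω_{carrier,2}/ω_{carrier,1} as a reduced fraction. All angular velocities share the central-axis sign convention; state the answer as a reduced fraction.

121/368

Stage 1: N_ring = 18 + 2·15 = 48
Stage 1: 18(ω_s−ω_c) = −48(ω_r−ω_c),  ω_s=0, ω_c=1
Stage 1: ω_r = 1 − (18/48)(0−1) = 11/8
  ⇒ ω_r¹/ω_c¹ = 11/8
Stage 2: N_ring = 22 + 2·24 = 70
Stage 2: 22(ω_s−ω_c) = −70(ω_r−ω_c),  ω_r=0, ω_s=1
Stage 2: 22(1−ω_c) = −70(0−ω_c)  ⇒  92ω_c = 22  ⇒  ω_c = 11/46
  ⇒ ω_c²/ω_s² = 11/46
Coupling ω_s² = ω_r¹ ⇒ overall = 11/8 × 11/46 = 121/368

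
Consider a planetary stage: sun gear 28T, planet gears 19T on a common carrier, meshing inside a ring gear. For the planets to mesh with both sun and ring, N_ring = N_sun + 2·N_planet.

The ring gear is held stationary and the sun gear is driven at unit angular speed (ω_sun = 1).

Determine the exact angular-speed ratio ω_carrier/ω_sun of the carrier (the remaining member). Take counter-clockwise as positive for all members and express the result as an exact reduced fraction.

14/47

N_ring = 28 + 2·19 = 66
28(ω_s−ω_c) = −66(ω_r−ω_c),  ω_r=0, ω_s=1
28(1−ω_c) = −66(0−ω_c)  ⇒  94ω_c = 28  ⇒  ω_c = 14/47
ω_c/ω_s = 14/47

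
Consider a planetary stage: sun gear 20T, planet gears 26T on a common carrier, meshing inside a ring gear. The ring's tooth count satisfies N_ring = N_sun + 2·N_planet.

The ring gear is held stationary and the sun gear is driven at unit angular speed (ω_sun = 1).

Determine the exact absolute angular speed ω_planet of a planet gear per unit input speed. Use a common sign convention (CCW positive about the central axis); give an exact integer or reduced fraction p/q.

-5/13

N_ring = 20 + 2·26 = 72
20(ω_s−ω_c) = −72(ω_r−ω_c),  ω_r=0, ω_s=1
20(1−ω_c) = −72(0−ω_c)  ⇒  92ω_c = 20  ⇒  ω_c = 5/23
sun–planet: 20·(1−5/23) = −26·(ω_p−ω_c)  ⇒  ω_p−ω_c = −(20/26)·(18/23) = -180/299
ω_p = 5/23 − 180/299 = -5/13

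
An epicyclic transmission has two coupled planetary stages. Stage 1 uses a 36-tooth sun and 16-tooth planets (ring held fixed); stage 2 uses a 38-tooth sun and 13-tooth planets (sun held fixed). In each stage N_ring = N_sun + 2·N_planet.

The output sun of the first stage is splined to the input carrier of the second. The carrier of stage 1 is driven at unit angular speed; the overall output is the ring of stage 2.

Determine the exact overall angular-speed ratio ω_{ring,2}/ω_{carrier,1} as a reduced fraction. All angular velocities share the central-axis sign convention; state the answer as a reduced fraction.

Stage 1: N_ring = 36 + 2·16 = 68
Stage 1: 36(ω_s−ω_c) = −68(ω_r−ω_c),  ω_r=0, ω_c=1
Stage 1: ω_s = 1 − (68/36)(0−1) = 26/9
  ⇒ ω_s¹/ω_c¹ = 26/9
Stage 2: N_ring = 38 + 2·13 = 64
Stage 2: 38(ω_s−ω_c) = −64(ω_r−ω_c),  ω_s=0, ω_c=1
Stage 2: ω_r = 1 − (38/64)(0−1) = 51/32
  ⇒ ω_r²/ω_c² = 51/32
Coupling ω_c² = ω_s¹ ⇒ overall = 26/9 × 51/32 = 221/48

221/48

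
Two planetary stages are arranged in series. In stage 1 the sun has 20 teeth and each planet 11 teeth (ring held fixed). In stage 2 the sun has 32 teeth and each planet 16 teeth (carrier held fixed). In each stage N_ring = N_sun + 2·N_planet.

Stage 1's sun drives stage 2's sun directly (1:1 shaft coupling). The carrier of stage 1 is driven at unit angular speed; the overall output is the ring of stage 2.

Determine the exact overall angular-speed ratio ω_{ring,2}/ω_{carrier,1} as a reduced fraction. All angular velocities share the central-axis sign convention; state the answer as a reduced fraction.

-31/20

Stage 1: N_ring = 20 + 2·11 = 42
Stage 1: 20(ω_s−ω_c) = −42(ω_r−ω_c),  ω_r=0, ω_c=1
Stage 1: ω_s = 1 − (42/20)(0−1) = 31/10
  ⇒ ω_s¹/ω_c¹ = 31/10
Stage 2: N_ring = 32 + 2·16 = 64
Stage 2: 32(ω_s−ω_c) = −64(ω_r−ω_c),  ω_c=0, ω_s=1
Stage 2: ω_r = 0 − (32/64)(1−0) = -1/2
  ⇒ ω_r²/ω_s² = -1/2
Coupling ω_s² = ω_s¹ ⇒ overall = 31/10 × -1/2 = -31/20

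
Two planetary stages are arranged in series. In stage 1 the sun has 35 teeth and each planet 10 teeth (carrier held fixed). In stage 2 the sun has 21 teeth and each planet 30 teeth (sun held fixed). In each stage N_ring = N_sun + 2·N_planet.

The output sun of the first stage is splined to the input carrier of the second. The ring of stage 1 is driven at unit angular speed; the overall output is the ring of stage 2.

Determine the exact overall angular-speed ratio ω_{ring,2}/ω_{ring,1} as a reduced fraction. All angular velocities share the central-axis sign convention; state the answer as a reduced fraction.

-374/189

Stage 1: N_ring = 35 + 2·10 = 55
Stage 1: 35(ω_s−ω_c) = −55(ω_r−ω_c),  ω_c=0, ω_r=1
Stage 1: ω_s = 0 − (55/35)(1−0) = -11/7
  ⇒ ω_s¹/ω_r¹ = -11/7
Stage 2: N_ring = 21 + 2·30 = 81
Stage 2: 21(ω_s−ω_c) = −81(ω_r−ω_c),  ω_s=0, ω_c=1
Stage 2: ω_r = 1 − (21/81)(0−1) = 34/27
  ⇒ ω_r²/ω_c² = 34/27
Coupling ω_c² = ω_s¹ ⇒ overall = -11/7 × 34/27 = -374/189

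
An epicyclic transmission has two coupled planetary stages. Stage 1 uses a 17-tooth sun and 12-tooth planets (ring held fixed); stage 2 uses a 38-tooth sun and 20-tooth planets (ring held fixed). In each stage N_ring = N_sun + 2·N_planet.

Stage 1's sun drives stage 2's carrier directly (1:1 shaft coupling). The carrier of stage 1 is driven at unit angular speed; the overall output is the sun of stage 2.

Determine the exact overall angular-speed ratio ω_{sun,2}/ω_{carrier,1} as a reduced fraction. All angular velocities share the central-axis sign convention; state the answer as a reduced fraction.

3364/323

Stage 1: N_ring = 17 + 2·12 = 41
Stage 1: 17(ω_s−ω_c) = −41(ω_r−ω_c),  ω_r=0, ω_c=1
Stage 1: ω_s = 1 − (41/17)(0−1) = 58/17
  ⇒ ω_s¹/ω_c¹ = 58/17
Stage 2: N_ring = 38 + 2·20 = 78
Stage 2: 38(ω_s−ω_c) = −78(ω_r−ω_c),  ω_r=0, ω_c=1
Stage 2: ω_s = 1 − (78/38)(0−1) = 58/19
  ⇒ ω_s²/ω_c² = 58/19
Coupling ω_c² = ω_s¹ ⇒ overall = 58/17 × 58/19 = 3364/323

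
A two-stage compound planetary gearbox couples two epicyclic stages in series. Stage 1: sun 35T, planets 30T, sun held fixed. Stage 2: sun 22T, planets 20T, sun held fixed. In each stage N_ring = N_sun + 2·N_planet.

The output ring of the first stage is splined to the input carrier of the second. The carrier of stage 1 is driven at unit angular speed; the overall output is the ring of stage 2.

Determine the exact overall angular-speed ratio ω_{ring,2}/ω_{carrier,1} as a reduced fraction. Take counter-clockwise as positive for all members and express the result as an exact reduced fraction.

1092/589

Stage 1: N_ring = 35 + 2·30 = 95
Stage 1: 35(ω_s−ω_c) = −95(ω_r−ω_c),  ω_s=0, ω_c=1
Stage 1: ω_r = 1 − (35/95)(0−1) = 26/19
  ⇒ ω_r¹/ω_c¹ = 26/19
Stage 2: N_ring = 22 + 2·20 = 62
Stage 2: 22(ω_s−ω_c) = −62(ω_r−ω_c),  ω_s=0, ω_c=1
Stage 2: ω_r = 1 − (22/62)(0−1) = 42/31
  ⇒ ω_r²/ω_c² = 42/31
Coupling ω_c² = ω_r¹ ⇒ overall = 26/19 × 42/31 = 1092/589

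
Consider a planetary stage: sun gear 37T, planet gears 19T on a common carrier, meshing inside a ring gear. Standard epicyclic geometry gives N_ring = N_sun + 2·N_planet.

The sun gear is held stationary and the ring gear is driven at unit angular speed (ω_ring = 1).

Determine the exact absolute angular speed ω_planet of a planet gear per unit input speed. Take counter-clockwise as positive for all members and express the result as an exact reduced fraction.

75/38

N_ring = 37 + 2·19 = 75
37(ω_s−ω_c) = −75(ω_r−ω_c),  ω_s=0, ω_r=1
37(0−ω_c) = −75(1−ω_c)  ⇒  112ω_c = 75  ⇒  ω_c = 75/112
sun–planet: 37·(0−75/112) = −19·(ω_p−ω_c)  ⇒  ω_p−ω_c = −(37/19)·(-75/112) = 2775/2128
ω_p = 75/112 + 2775/2128 = 75/38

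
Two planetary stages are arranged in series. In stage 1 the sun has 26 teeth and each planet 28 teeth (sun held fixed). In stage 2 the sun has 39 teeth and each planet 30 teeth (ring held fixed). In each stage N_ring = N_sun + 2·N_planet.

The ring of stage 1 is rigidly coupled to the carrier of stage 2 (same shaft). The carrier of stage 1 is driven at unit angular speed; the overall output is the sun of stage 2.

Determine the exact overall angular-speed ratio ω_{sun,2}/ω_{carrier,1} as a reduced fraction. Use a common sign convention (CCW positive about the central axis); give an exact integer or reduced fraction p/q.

Stage 1: N_ring = 26 + 2·28 = 82
Stage 1: 26(ω_s−ω_c) = −82(ω_r−ω_c),  ω_s=0, ω_c=1
Stage 1: ω_r = 1 − (26/82)(0−1) = 54/41
  ⇒ ω_r¹/ω_c¹ = 54/41
Stage 2: N_ring = 39 + 2·30 = 99
Stage 2: 39(ω_s−ω_c) = −99(ω_r−ω_c),  ω_r=0, ω_c=1
Stage 2: ω_s = 1 − (99/39)(0−1) = 46/13
  ⇒ ω_s²/ω_c² = 46/13
Coupling ω_c² = ω_r¹ ⇒ overall = 54/41 × 46/13 = 2484/533

2484/533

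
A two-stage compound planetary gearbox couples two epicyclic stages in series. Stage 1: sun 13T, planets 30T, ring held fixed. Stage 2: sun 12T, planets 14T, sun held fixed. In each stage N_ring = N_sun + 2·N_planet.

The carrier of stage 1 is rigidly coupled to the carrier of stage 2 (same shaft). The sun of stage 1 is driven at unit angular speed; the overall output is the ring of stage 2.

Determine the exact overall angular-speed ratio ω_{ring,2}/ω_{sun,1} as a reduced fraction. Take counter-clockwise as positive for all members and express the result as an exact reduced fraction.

169/860

Stage 1: N_ring = 13 + 2·30 = 73
Stage 1: 13(ω_s−ω_c) = −73(ω_r−ω_c),  ω_r=0, ω_s=1
Stage 1: 13(1−ω_c) = −73(0−ω_c)  ⇒  86ω_c = 13  ⇒  ω_c = 13/86
  ⇒ ω_c¹/ω_s¹ = 13/86
Stage 2: N_ring = 12 + 2·14 = 40
Stage 2: 12(ω_s−ω_c) = −40(ω_r−ω_c),  ω_s=0, ω_c=1
Stage 2: ω_r = 1 − (12/40)(0−1) = 13/10
  ⇒ ω_r²/ω_c² = 13/10
Coupling ω_c² = ω_c¹ ⇒ overall = 13/86 × 13/10 = 169/860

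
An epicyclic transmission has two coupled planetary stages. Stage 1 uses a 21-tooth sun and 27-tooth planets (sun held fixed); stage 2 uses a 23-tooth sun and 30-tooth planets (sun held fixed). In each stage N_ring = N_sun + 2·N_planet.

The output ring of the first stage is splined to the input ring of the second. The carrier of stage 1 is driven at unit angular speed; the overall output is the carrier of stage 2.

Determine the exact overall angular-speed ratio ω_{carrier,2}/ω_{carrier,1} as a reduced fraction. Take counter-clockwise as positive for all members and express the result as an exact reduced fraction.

Stage 1: N_ring = 21 + 2·27 = 75
Stage 1: 21(ω_s−ω_c) = −75(ω_r−ω_c),  ω_s=0, ω_c=1
Stage 1: ω_r = 1 − (21/75)(0−1) = 32/25
  ⇒ ω_r¹/ω_c¹ = 32/25
Stage 2: N_ring = 23 + 2·30 = 83
Stage 2: 23(ω_s−ω_c) = −83(ω_r−ω_c),  ω_s=0, ω_r=1
Stage 2: 23(0−ω_c) = −83(1−ω_c)  ⇒  106ω_c = 83  ⇒  ω_c = 83/106
  ⇒ ω_c²/ω_r² = 83/106
Coupling ω_r² = ω_r¹ ⇒ overall = 32/25 × 83/106 = 1328/1325

1328/1325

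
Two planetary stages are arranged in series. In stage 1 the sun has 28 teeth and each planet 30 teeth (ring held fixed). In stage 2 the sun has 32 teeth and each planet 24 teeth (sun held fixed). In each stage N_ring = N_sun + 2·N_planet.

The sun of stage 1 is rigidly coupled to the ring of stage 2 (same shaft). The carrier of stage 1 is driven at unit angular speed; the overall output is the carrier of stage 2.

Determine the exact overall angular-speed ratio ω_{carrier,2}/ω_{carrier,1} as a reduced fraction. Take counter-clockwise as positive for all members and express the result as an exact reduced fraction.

Stage 1: N_ring = 28 + 2·30 = 88
Stage 1: 28(ω_s−ω_c) = −88(ω_r−ω_c),  ω_r=0, ω_c=1
Stage 1: ω_s = 1 − (88/28)(0−1) = 29/7
  ⇒ ω_s¹/ω_c¹ = 29/7
Stage 2: N_ring = 32 + 2·24 = 80
Stage 2: 32(ω_s−ω_c) = −80(ω_r−ω_c),  ω_s=0, ω_r=1
Stage 2: 32(0−ω_c) = −80(1−ω_c)  ⇒  112ω_c = 80  ⇒  ω_c = 5/7
  ⇒ ω_c²/ω_r² = 5/7
Coupling ω_r² = ω_s¹ ⇒ overall = 29/7 × 5/7 = 145/49

145/49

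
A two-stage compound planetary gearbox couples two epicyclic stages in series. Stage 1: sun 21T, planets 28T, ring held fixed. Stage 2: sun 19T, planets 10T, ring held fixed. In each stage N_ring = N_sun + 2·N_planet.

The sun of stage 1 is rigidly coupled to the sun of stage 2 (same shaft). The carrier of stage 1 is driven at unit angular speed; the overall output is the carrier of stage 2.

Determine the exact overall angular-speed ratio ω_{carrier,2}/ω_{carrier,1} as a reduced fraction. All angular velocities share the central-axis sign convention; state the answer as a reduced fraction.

133/87

Stage 1: N_ring = 21 + 2·28 = 77
Stage 1: 21(ω_s−ω_c) = −77(ω_r−ω_c),  ω_r=0, ω_c=1
Stage 1: ω_s = 1 − (77/21)(0−1) = 14/3
  ⇒ ω_s¹/ω_c¹ = 14/3
Stage 2: N_ring = 19 + 2·10 = 39
Stage 2: 19(ω_s−ω_c) = −39(ω_r−ω_c),  ω_r=0, ω_s=1
Stage 2: 19(1−ω_c) = −39(0−ω_c)  ⇒  58ω_c = 19  ⇒  ω_c = 19/58
  ⇒ ω_c²/ω_s² = 19/58
Coupling ω_s² = ω_s¹ ⇒ overall = 14/3 × 19/58 = 133/87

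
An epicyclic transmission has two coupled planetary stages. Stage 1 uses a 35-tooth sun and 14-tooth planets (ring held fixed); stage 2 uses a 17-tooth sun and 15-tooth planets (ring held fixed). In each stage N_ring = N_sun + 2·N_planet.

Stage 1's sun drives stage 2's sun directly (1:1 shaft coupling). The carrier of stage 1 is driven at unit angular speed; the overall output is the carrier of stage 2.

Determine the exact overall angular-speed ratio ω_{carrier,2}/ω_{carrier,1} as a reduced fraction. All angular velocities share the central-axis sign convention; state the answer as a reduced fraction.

Stage 1: N_ring = 35 + 2·14 = 63
Stage 1: 35(ω_s−ω_c) = −63(ω_r−ω_c),  ω_r=0, ω_c=1
Stage 1: ω_s = 1 − (63/35)(0−1) = 14/5
  ⇒ ω_s¹/ω_c¹ = 14/5
Stage 2: N_ring = 17 + 2·15 = 47
Stage 2: 17(ω_s−ω_c) = −47(ω_r−ω_c),  ω_r=0, ω_s=1
Stage 2: 17(1−ω_c) = −47(0−ω_c)  ⇒  64ω_c = 17  ⇒  ω_c = 17/64
  ⇒ ω_c²/ω_s² = 17/64
Coupling ω_s² = ω_s¹ ⇒ overall = 14/5 × 17/64 = 119/160

119/160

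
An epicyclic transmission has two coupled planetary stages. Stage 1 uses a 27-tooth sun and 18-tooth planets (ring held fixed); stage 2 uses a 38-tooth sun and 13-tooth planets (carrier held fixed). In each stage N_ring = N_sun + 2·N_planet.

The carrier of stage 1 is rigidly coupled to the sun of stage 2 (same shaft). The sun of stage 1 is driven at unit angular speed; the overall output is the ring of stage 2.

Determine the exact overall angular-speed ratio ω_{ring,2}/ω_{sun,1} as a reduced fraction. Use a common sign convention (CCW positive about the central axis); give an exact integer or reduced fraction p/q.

-57/320

Stage 1: N_ring = 27 + 2·18 = 63
Stage 1: 27(ω_s−ω_c) = −63(ω_r−ω_c),  ω_r=0, ω_s=1
Stage 1: 27(1−ω_c) = −63(0−ω_c)  ⇒  90ω_c = 27  ⇒  ω_c = 3/10
  ⇒ ω_c¹/ω_s¹ = 3/10
Stage 2: N_ring = 38 + 2·13 = 64
Stage 2: 38(ω_s−ω_c) = −64(ω_r−ω_c),  ω_c=0, ω_s=1
Stage 2: ω_r = 0 − (38/64)(1−0) = -19/32
  ⇒ ω_r²/ω_s² = -19/32
Coupling ω_s² = ω_c¹ ⇒ overall = 3/10 × -19/32 = -57/320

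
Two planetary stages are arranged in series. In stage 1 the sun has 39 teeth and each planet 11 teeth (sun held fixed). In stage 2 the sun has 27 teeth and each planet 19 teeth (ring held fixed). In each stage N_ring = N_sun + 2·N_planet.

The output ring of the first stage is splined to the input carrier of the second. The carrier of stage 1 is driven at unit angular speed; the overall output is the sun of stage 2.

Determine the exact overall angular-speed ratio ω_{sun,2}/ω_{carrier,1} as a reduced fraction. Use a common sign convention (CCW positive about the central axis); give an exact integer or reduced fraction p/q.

9200/1647

Stage 1: N_ring = 39 + 2·11 = 61
Stage 1: 39(ω_s−ω_c) = −61(ω_r−ω_c),  ω_s=0, ω_c=1
Stage 1: ω_r = 1 − (39/61)(0−1) = 100/61
  ⇒ ω_r¹/ω_c¹ = 100/61
Stage 2: N_ring = 27 + 2·19 = 65
Stage 2: 27(ω_s−ω_c) = −65(ω_r−ω_c),  ω_r=0, ω_c=1
Stage 2: ω_s = 1 − (65/27)(0−1) = 92/27
  ⇒ ω_s²/ω_c² = 92/27
Coupling ω_c² = ω_r¹ ⇒ overall = 100/61 × 92/27 = 9200/1647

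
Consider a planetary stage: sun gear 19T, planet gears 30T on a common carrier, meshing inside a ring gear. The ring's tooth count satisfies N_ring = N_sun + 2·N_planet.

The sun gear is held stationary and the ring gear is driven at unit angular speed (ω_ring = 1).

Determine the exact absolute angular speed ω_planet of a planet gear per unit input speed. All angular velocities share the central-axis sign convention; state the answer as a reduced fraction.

N_ring = 19 + 2·30 = 79
19(ω_s−ω_c) = −79(ω_r−ω_c),  ω_s=0, ω_r=1
19(0−ω_c) = −79(1−ω_c)  ⇒  98ω_c = 79  ⇒  ω_c = 79/98
sun–planet: 19·(0−79/98) = −30·(ω_p−ω_c)  ⇒  ω_p−ω_c = −(19/30)·(-79/98) = 1501/2940
ω_p = 79/98 + 1501/2940 = 79/60

79/60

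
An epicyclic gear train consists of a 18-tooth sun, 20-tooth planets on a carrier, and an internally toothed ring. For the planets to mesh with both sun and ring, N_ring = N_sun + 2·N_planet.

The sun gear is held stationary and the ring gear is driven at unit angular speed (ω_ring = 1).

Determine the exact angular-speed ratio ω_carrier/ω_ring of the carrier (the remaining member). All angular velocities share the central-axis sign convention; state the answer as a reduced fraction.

N_ring = 18 + 2·20 = 58
18(ω_s−ω_c) = −58(ω_r−ω_c),  ω_s=0, ω_r=1
18(0−ω_c) = −58(1−ω_c)  ⇒  76ω_c = 58  ⇒  ω_c = 29/38
ω_c/ω_r = 29/38

29/38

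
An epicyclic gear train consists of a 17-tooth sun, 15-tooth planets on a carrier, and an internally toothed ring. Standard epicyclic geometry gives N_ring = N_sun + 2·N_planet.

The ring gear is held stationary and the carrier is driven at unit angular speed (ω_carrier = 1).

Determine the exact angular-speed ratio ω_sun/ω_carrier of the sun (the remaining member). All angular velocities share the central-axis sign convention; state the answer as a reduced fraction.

64/17

N_ring = 17 + 2·15 = 47
17(ω_s−ω_c) = −47(ω_r−ω_c),  ω_r=0, ω_c=1
ω_s = 1 − (47/17)(0−1) = 64/17
ω_s/ω_c = 64/17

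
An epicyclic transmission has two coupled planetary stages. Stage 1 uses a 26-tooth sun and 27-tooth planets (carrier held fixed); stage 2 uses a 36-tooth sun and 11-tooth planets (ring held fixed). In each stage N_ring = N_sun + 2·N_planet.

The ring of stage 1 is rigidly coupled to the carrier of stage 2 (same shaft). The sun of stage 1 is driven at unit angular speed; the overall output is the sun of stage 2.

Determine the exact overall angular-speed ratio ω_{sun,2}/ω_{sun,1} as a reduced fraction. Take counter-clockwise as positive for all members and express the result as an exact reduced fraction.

-611/720

Stage 1: N_ring = 26 + 2·27 = 80
Stage 1: 26(ω_s−ω_c) = −80(ω_r−ω_c),  ω_c=0, ω_s=1
Stage 1: ω_r = 0 − (26/80)(1−0) = -13/40
  ⇒ ω_r¹/ω_s¹ = -13/40
Stage 2: N_ring = 36 + 2·11 = 58
Stage 2: 36(ω_s−ω_c) = −58(ω_r−ω_c),  ω_r=0, ω_c=1
Stage 2: ω_s = 1 − (58/36)(0−1) = 47/18
  ⇒ ω_s²/ω_c² = 47/18
Coupling ω_c² = ω_r¹ ⇒ overall = -13/40 × 47/18 = -611/720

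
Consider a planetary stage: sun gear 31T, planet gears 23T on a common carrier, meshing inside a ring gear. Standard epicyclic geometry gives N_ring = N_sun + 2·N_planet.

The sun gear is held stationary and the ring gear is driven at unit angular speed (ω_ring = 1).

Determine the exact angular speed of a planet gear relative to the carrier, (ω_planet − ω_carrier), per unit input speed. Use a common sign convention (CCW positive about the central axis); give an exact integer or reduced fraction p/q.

2387/2484

N_ring = 31 + 2·23 = 77
31(ω_s−ω_c) = −77(ω_r−ω_c),  ω_s=0, ω_r=1
31(0−ω_c) = −77(1−ω_c)  ⇒  108ω_c = 77  ⇒  ω_c = 77/108
sun–planet: 31·(0−77/108) = −23·(ω_p−ω_c)  ⇒  ω_p−ω_c = −(31/23)·(-77/108) = 2387/2484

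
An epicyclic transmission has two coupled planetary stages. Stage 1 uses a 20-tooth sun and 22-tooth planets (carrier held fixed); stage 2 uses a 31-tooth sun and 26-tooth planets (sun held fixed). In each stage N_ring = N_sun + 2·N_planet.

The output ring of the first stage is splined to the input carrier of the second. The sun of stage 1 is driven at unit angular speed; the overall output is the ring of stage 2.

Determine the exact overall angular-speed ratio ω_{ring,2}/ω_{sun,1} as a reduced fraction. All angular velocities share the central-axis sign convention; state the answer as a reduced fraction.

-285/664

Stage 1: N_ring = 20 + 2·22 = 64
Stage 1: 20(ω_s−ω_c) = −64(ω_r−ω_c),  ω_c=0, ω_s=1
Stage 1: ω_r = 0 − (20/64)(1−0) = -5/16
  ⇒ ω_r¹/ω_s¹ = -5/16
Stage 2: N_ring = 31 + 2·26 = 83
Stage 2: 31(ω_s−ω_c) = −83(ω_r−ω_c),  ω_s=0, ω_c=1
Stage 2: ω_r = 1 − (31/83)(0−1) = 114/83
  ⇒ ω_r²/ω_c² = 114/83
Coupling ω_c² = ω_r¹ ⇒ overall = -5/16 × 114/83 = -285/664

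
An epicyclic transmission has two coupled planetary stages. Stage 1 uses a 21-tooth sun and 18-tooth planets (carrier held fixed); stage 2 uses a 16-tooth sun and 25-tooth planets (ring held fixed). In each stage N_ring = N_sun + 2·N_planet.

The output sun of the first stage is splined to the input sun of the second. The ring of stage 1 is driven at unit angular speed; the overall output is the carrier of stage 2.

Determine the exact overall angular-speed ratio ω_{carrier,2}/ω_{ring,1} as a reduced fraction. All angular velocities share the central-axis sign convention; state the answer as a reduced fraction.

-152/287

Stage 1: N_ring = 21 + 2·18 = 57
Stage 1: 21(ω_s−ω_c) = −57(ω_r−ω_c),  ω_c=0, ω_r=1
Stage 1: ω_s = 0 − (57/21)(1−0) = -19/7
  ⇒ ω_s¹/ω_r¹ = -19/7
Stage 2: N_ring = 16 + 2·25 = 66
Stage 2: 16(ω_s−ω_c) = −66(ω_r−ω_c),  ω_r=0, ω_s=1
Stage 2: 16(1−ω_c) = −66(0−ω_c)  ⇒  82ω_c = 16  ⇒  ω_c = 8/41
  ⇒ ω_c²/ω_s² = 8/41
Coupling ω_s² = ω_s¹ ⇒ overall = -19/7 × 8/41 = -152/287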